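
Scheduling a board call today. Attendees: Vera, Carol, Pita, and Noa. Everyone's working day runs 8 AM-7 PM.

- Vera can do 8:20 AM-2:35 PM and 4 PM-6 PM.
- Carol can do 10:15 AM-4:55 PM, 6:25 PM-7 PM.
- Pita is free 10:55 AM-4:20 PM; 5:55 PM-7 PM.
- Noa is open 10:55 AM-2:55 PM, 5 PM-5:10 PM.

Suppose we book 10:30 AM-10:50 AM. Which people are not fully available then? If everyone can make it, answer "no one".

Noa, Pita

Vera: free for 10:30-10:50. Carol: free for 10:30-10:50. Pita: not fully free for 10:30-10:50. Noa: not fully free for 10:30-10:50.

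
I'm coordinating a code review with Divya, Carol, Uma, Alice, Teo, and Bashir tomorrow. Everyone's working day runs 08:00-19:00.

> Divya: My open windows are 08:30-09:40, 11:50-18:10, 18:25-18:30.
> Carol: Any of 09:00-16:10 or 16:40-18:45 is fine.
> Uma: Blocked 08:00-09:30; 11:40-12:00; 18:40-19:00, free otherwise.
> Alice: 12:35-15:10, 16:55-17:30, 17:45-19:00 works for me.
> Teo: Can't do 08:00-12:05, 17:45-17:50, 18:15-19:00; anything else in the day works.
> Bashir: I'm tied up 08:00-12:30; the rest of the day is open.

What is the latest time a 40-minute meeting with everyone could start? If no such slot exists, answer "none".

Divya free: 08:30-09:40, 11:50-18:10, 18:25-18:30.
Carol free: 09:00-16:10, 16:40-18:45.
Uma free: 09:30-11:40, 12:00-18:40 (invert busy blocks within the working day).
Alice free: 12:35-15:10, 16:55-17:30, 17:45-19:00.
Teo free: 12:05-17:45, 17:50-18:15 (invert busy blocks within the working day).
Bashir free: 12:30-19:00 (invert busy blocks within the working day).
Divya ∩ Carol: 09:00-09:40, 11:50-16:10, 16:40-18:10, 18:25-18:30.
Divya ∩ Carol ∩ Uma: 09:30-09:40, 12:00-16:10, 16:40-18:10, 18:25-18:30.
Divya ∩ Carol ∩ Uma ∩ Alice: 12:35-15:10, 16:55-17:30, 17:45-18:10, 18:25-18:30.
Divya ∩ Carol ∩ Uma ∩ Alice ∩ Teo: 12:35-15:10, 16:55-17:30, 17:50-18:10.
Divya ∩ Carol ∩ Uma ∩ Alice ∩ Teo ∩ Bashir: 12:35-15:10, 16:55-17:30, 17:50-18:10.
The last common window of at least 40 minutes is 12:35-15:10; a 40-minute meeting can start as late as 14:30 and still end by 15:10.

14:30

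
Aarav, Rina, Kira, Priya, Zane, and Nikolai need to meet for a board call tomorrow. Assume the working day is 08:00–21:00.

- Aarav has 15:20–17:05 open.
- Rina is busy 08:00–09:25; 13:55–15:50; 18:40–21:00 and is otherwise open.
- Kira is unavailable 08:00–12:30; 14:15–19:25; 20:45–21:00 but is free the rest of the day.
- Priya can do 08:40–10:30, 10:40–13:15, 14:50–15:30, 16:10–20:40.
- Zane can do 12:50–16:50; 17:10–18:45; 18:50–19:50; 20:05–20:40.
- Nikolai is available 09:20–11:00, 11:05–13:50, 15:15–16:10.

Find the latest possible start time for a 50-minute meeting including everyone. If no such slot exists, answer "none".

Aarav free: 15:20-17:05.
Rina free: 09:25-13:55, 15:50-18:40 (invert busy blocks within the working day).
Kira free: 12:30-14:15, 19:25-20:45 (invert busy blocks within the working day).
Priya free: 08:40-10:30, 10:40-13:15, 14:50-15:30, 16:10-20:40.
Zane free: 12:50-16:50, 17:10-18:45, 18:50-19:50, 20:05-20:40.
Nikolai free: 09:20-11:00, 11:05-13:50, 15:15-16:10.
Aarav ∩ Rina: 15:50-17:05.
Aarav ∩ Rina ∩ Kira: ∅.
Aarav ∩ Rina ∩ Kira ∩ Priya: ∅.
Aarav ∩ Rina ∩ Kira ∩ Priya ∩ Zane: ∅.
Aarav ∩ Rina ∩ Kira ∩ Priya ∩ Zane ∩ Nikolai: ∅.
There is no time when everyone is free.
No common window is at least 50 minutes long.

none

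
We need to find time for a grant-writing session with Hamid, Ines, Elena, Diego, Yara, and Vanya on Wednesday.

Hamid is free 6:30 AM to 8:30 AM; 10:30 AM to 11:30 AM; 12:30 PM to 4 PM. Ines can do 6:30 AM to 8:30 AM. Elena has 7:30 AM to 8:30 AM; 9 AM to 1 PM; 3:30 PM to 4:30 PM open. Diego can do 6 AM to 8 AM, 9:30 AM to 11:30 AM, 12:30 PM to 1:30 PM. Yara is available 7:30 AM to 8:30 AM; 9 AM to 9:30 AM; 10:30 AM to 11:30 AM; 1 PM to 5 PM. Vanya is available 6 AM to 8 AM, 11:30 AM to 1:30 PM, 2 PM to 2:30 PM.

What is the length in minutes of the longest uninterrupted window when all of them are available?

Hamid ∩ Ines: 06:30-08:30.
Hamid ∩ Ines ∩ Elena: 07:30-08:30.
Hamid ∩ Ines ∩ Elena ∩ Diego: 07:30-08:00.
Hamid ∩ Ines ∩ Elena ∩ Diego ∩ Yara: 07:30-08:00.
Hamid ∩ Ines ∩ Elena ∩ Diego ∩ Yara ∩ Vanya: 07:30-08:00.
The longest is 07:30-08:00 at 30 minutes.

30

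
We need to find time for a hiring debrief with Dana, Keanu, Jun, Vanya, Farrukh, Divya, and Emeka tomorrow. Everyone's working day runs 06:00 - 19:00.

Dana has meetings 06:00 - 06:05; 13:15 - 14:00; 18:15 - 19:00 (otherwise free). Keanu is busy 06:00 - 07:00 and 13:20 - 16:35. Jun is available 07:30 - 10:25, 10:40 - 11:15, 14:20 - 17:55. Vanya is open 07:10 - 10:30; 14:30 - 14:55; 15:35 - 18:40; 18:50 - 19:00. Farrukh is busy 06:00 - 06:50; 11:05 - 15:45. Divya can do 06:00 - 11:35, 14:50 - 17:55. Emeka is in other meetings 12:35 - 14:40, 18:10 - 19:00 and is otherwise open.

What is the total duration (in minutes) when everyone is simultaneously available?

Dana free: 06:05-13:15, 14:00-18:15 (invert busy blocks within the working day).
Keanu free: 07:00-13:20, 16:35-19:00 (invert busy blocks within the working day).
Jun free: 07:30-10:25, 10:40-11:15, 14:20-17:55.
Vanya free: 07:10-10:30, 14:30-14:55, 15:35-18:40, 18:50-19:00.
Farrukh free: 06:50-11:05, 15:45-19:00 (invert busy blocks within the working day).
Divya free: 06:00-11:35, 14:50-17:55.
Emeka free: 06:00-12:35, 14:40-18:10 (invert busy blocks within the working day).
Dana ∩ Keanu: 07:00-13:15, 16:35-18:15.
Dana ∩ Keanu ∩ Jun: 07:30-10:25, 10:40-11:15, 16:35-17:55.
Dana ∩ Keanu ∩ Jun ∩ Vanya: 07:30-10:25, 16:35-17:55.
Dana ∩ Keanu ∩ Jun ∩ Vanya ∩ Farrukh: 07:30-10:25, 16:35-17:55.
Dana ∩ Keanu ∩ Jun ∩ Vanya ∩ Farrukh ∩ Divya: 07:30-10:25, 16:35-17:55.
Dana ∩ Keanu ∩ Jun ∩ Vanya ∩ Farrukh ∩ Divya ∩ Emeka: 07:30-10:25, 16:35-17:55.
Summing the common windows: 175 + 80 = 255 minutes.

255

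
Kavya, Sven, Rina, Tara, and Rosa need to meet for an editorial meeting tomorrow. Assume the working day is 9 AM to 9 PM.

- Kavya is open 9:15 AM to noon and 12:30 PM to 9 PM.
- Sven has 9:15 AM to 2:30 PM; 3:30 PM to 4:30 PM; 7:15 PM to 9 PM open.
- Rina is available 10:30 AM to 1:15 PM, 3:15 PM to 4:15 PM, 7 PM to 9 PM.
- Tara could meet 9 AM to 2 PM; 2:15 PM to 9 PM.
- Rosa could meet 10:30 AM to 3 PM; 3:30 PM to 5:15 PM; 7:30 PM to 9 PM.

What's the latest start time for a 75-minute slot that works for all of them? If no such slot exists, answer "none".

Kavya ∩ Sven: 09:15-12:00, 12:30-14:30, 15:30-16:30, 19:15-21:00.
Kavya ∩ Sven ∩ Rina: 10:30-12:00, 12:30-13:15, 15:30-16:15, 19:15-21:00.
Kavya ∩ Sven ∩ Rina ∩ Tara: 10:30-12:00, 12:30-13:15, 15:30-16:15, 19:15-21:00.
Kavya ∩ Sven ∩ Rina ∩ Tara ∩ Rosa: 10:30-12:00, 12:30-13:15, 15:30-16:15, 19:30-21:00.
The last common window of at least 75 minutes is 19:30-21:00; a 75-minute meeting can start as late as 19:45 and still end by 21:00.

19:45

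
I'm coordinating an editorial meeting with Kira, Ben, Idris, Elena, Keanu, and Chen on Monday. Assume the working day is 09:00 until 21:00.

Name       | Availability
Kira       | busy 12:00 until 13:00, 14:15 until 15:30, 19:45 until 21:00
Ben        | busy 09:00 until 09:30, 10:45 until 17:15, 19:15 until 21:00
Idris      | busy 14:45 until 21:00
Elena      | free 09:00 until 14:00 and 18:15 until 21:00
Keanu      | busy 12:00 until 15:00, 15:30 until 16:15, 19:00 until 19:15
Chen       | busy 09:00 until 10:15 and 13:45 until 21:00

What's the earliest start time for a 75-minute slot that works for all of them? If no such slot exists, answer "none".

none

Kira free: 09:00-12:00, 13:00-14:15, 15:30-19:45 (invert busy blocks within the working day).
Ben free: 09:30-10:45, 17:15-19:15 (invert busy blocks within the working day).
Idris free: 09:00-14:45 (invert busy blocks within the working day).
Elena free: 09:00-14:00, 18:15-21:00.
Keanu free: 09:00-12:00, 15:00-15:30, 16:15-19:00, 19:15-21:00 (invert busy blocks within the working day).
Chen free: 10:15-13:45 (invert busy blocks within the working day).
Kira ∩ Ben: 09:30-10:45, 17:15-19:15.
Kira ∩ Ben ∩ Idris: 09:30-10:45.
Kira ∩ Ben ∩ Idris ∩ Elena: 09:30-10:45.
Kira ∩ Ben ∩ Idris ∩ Elena ∩ Keanu: 09:30-10:45.
Kira ∩ Ben ∩ Idris ∩ Elena ∩ Keanu ∩ Chen: 10:15-10:45.
So the common availability across everyone is 10:15-10:45.
No common window is at least 75 minutes long.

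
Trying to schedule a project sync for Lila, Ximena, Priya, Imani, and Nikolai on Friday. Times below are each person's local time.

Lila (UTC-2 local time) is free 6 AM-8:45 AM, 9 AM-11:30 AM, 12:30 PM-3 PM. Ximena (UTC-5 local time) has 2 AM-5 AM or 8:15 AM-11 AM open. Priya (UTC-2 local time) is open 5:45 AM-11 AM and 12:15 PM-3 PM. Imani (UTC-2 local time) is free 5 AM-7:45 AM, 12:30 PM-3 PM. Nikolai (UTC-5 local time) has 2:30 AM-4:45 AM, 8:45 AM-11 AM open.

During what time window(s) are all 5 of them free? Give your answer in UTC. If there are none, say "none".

08:00-09:45, 14:30-16:00

Lila in UTC: 08:00-10:45, 11:00-13:30, 14:30-17:00 (add 2h to convert from UTC-2).
Ximena in UTC: 07:00-10:00, 13:15-16:00 (add 5h to convert from UTC-5).
Priya in UTC: 07:45-13:00, 14:15-17:00 (add 2h to convert from UTC-2).
Imani in UTC: 07:00-09:45, 14:30-17:00 (add 2h to convert from UTC-2).
Nikolai in UTC: 07:30-09:45, 13:45-16:00 (add 5h to convert from UTC-5).
Lila ∩ Ximena: 08:00-10:00, 13:15-13:30, 14:30-16:00.
Lila ∩ Ximena ∩ Priya: 08:00-10:00, 14:30-16:00.
Lila ∩ Ximena ∩ Priya ∩ Imani: 08:00-09:45, 14:30-16:00.
Lila ∩ Ximena ∩ Priya ∩ Imani ∩ Nikolai: 08:00-09:45, 14:30-16:00.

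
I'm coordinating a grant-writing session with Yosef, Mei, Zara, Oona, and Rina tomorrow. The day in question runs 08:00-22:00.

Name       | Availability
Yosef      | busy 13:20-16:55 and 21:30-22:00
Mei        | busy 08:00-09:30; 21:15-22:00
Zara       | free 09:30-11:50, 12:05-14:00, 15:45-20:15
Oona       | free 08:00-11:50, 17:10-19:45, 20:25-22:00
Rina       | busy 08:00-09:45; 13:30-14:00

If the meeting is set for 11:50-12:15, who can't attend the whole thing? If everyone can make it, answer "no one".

Oona, Zara

Yosef free: 08:00-13:20, 16:55-21:30 (invert busy blocks within the working day).
Mei free: 09:30-21:15 (invert busy blocks within the working day).
Zara free: 09:30-11:50, 12:05-14:00, 15:45-20:15.
Oona free: 08:00-11:50, 17:10-19:45, 20:25-22:00.
Rina free: 09:45-13:30, 14:00-22:00 (invert busy blocks within the working day).
Yosef: free for 11:50-12:15. Mei: free for 11:50-12:15. Zara: not fully free for 11:50-12:15. Oona: not fully free for 11:50-12:15. Rina: free for 11:50-12:15.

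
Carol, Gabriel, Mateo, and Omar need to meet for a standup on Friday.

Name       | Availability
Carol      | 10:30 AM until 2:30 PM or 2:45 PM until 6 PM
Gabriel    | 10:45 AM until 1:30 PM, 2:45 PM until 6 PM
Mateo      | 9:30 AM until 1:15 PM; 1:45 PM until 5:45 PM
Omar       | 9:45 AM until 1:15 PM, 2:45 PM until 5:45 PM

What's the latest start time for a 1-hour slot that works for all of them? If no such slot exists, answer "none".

16:45

Carol ∩ Gabriel: 10:45-13:30, 14:45-18:00.
Carol ∩ Gabriel ∩ Mateo: 10:45-13:15, 14:45-17:45.
Carol ∩ Gabriel ∩ Mateo ∩ Omar: 10:45-13:15, 14:45-17:45.
So the common availability across everyone is 10:45-13:15, 14:45-17:45.
The last common window of at least 60 minutes is 14:45-17:45; a 60-minute meeting can start as late as 16:45 and still end by 17:45.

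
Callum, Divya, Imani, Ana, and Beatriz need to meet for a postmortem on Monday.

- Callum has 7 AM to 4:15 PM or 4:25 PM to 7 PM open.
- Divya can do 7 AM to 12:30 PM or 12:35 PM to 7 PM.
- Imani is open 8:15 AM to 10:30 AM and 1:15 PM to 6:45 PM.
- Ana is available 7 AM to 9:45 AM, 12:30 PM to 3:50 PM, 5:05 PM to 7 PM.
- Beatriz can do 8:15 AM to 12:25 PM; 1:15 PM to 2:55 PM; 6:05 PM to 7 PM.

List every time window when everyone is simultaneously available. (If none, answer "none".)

08:15-09:45, 13:15-14:55, 18:05-18:45

Callum ∩ Divya: 07:00-12:30, 12:35-16:15, 16:25-19:00.
Callum ∩ Divya ∩ Imani: 08:15-10:30, 13:15-16:15, 16:25-18:45.
Callum ∩ Divya ∩ Imani ∩ Ana: 08:15-09:45, 13:15-15:50, 17:05-18:45.
Callum ∩ Divya ∩ Imani ∩ Ana ∩ Beatriz: 08:15-09:45, 13:15-14:55, 18:05-18:45.
Those are the intersection windows.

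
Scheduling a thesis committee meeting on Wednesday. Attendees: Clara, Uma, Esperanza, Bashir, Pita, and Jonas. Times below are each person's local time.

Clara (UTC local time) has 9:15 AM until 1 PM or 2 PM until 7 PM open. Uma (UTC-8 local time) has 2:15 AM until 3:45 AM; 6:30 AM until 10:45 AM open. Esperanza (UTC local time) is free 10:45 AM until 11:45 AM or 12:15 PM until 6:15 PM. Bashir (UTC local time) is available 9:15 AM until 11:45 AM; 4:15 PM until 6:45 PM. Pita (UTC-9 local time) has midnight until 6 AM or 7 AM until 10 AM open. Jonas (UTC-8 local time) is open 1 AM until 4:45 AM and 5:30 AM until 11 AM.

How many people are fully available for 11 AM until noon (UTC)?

Clara in UTC: 09:15-13:00, 14:00-19:00.
Uma in UTC: 10:15-11:45, 14:30-18:45 (add 8h to convert from UTC-8).
Esperanza in UTC: 10:45-11:45, 12:15-18:15.
Bashir in UTC: 09:15-11:45, 16:15-18:45.
Pita in UTC: 09:00-15:00, 16:00-19:00 (add 9h to convert from UTC-9).
Jonas in UTC: 09:00-12:45, 13:30-19:00 (add 8h to convert from UTC-8).
Clara, Pita, and Jonas can make the full 11:00-12:00 slot — that's 3.

3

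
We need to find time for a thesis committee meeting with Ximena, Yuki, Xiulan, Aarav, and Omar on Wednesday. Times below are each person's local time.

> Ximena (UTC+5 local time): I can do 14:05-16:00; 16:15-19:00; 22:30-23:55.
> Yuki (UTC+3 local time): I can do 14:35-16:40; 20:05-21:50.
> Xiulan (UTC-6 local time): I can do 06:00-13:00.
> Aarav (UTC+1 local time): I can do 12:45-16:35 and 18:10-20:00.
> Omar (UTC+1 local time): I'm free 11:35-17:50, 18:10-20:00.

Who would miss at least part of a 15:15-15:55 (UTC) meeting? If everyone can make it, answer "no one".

Aarav, Ximena, Yuki

Ximena in UTC: 09:05-11:00, 11:15-14:00, 17:30-18:55 (subtract 5h to convert from UTC+5).
Yuki in UTC: 11:35-13:40, 17:05-18:50 (subtract 3h to convert from UTC+3).
Xiulan in UTC: 12:00-19:00 (add 6h to convert from UTC-6).
Aarav in UTC: 11:45-15:35, 17:10-19:00 (subtract 1h to convert from UTC+1).
Omar in UTC: 10:35-16:50, 17:10-19:00 (subtract 1h to convert from UTC+1).
Ximena: not fully free for 15:15-15:55. Yuki: not fully free for 15:15-15:55. Xiulan: free for 15:15-15:55. Aarav: not fully free for 15:15-15:55. Omar: free for 15:15-15:55.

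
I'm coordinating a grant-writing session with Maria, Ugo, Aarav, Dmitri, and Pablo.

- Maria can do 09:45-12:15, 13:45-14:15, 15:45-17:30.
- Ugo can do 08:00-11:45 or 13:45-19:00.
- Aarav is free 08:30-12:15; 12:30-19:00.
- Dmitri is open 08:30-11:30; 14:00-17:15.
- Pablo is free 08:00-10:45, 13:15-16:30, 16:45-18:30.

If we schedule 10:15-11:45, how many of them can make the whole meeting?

3

Maria, Ugo, and Aarav can make the full 10:15-11:45 slot — that's 3.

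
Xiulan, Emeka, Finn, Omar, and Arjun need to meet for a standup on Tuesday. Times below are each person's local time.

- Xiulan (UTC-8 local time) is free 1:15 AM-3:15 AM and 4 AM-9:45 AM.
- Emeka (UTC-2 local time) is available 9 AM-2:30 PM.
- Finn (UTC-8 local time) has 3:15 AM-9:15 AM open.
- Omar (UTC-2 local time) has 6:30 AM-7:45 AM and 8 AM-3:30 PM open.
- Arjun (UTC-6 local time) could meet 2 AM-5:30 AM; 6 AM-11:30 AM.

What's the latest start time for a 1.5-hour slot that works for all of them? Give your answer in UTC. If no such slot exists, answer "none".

Xiulan in UTC: 09:15-11:15, 12:00-17:45 (add 8h to convert from UTC-8).
Emeka in UTC: 11:00-16:30 (add 2h to convert from UTC-2).
Finn in UTC: 11:15-17:15 (add 8h to convert from UTC-8).
Omar in UTC: 08:30-09:45, 10:00-17:30 (add 2h to convert from UTC-2).
Arjun in UTC: 08:00-11:30, 12:00-17:30 (add 6h to convert from UTC-6).
Xiulan ∩ Emeka: 11:00-11:15, 12:00-16:30.
Xiulan ∩ Emeka ∩ Finn: 12:00-16:30.
Xiulan ∩ Emeka ∩ Finn ∩ Omar: 12:00-16:30.
Xiulan ∩ Emeka ∩ Finn ∩ Omar ∩ Arjun: 12:00-16:30.
So the common availability across everyone is 12:00-16:30.
The last common window of at least 90 minutes is 12:00-16:30; a 90-minute meeting can start as late as 15:00 and still end by 16:30.

15:00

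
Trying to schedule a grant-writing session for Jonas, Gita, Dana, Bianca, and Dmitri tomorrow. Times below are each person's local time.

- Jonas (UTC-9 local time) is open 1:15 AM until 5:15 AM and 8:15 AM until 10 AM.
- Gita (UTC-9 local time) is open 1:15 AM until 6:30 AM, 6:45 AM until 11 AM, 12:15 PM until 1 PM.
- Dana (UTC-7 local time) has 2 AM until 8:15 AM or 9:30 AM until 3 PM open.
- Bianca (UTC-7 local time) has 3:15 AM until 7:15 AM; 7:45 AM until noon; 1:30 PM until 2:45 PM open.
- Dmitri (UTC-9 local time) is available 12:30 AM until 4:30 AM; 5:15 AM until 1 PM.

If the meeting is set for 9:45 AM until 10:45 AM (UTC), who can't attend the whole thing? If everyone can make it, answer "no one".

Jonas in UTC: 10:15-14:15, 17:15-19:00 (add 9h to convert from UTC-9).
Gita in UTC: 10:15-15:30, 15:45-20:00, 21:15-22:00 (add 9h to convert from UTC-9).
Dana in UTC: 09:00-15:15, 16:30-22:00 (add 7h to convert from UTC-7).
Bianca in UTC: 10:15-14:15, 14:45-19:00, 20:30-21:45 (add 7h to convert from UTC-7).
Dmitri in UTC: 09:30-13:30, 14:15-22:00 (add 9h to convert from UTC-9).
Jonas: not fully free for 09:45-10:45. Gita: not fully free for 09:45-10:45. Dana: free for 09:45-10:45. Bianca: not fully free for 09:45-10:45. Dmitri: free for 09:45-10:45.

Bianca, Gita, Jonas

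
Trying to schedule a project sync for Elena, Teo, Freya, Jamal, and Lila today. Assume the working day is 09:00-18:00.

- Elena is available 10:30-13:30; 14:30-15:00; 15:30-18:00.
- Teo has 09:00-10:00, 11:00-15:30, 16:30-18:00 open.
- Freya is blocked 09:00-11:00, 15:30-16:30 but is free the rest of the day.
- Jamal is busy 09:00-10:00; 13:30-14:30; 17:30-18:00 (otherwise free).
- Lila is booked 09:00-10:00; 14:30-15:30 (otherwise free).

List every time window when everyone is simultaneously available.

Elena free: 10:30-13:30, 14:30-15:00, 15:30-18:00.
Teo free: 09:00-10:00, 11:00-15:30, 16:30-18:00.
Freya free: 11:00-15:30, 16:30-18:00 (invert busy blocks within the working day).
Jamal free: 10:00-13:30, 14:30-17:30 (invert busy blocks within the working day).
Lila free: 10:00-14:30, 15:30-18:00 (invert busy blocks within the working day).
Elena ∩ Teo: 11:00-13:30, 14:30-15:00, 16:30-18:00.
Elena ∩ Teo ∩ Freya: 11:00-13:30, 14:30-15:00, 16:30-18:00.
Elena ∩ Teo ∩ Freya ∩ Jamal: 11:00-13:30, 14:30-15:00, 16:30-17:30.
Elena ∩ Teo ∩ Freya ∩ Jamal ∩ Lila: 11:00-13:30, 16:30-17:30.

11:00-13:30, 16:30-17:30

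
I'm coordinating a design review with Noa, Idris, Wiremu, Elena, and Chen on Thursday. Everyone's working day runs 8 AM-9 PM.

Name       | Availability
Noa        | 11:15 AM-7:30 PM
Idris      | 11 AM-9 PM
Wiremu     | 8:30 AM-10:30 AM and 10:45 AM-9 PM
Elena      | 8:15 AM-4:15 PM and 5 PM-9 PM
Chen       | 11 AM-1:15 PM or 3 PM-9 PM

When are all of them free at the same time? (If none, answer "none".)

Noa ∩ Idris: 11:15-19:30.
Noa ∩ Idris ∩ Wiremu: 11:15-19:30.
Noa ∩ Idris ∩ Wiremu ∩ Elena: 11:15-16:15, 17:00-19:30.
Noa ∩ Idris ∩ Wiremu ∩ Elena ∩ Chen: 11:15-13:15, 15:00-16:15, 17:00-19:30.

11:15-13:15, 15:00-16:15, 17:00-19:30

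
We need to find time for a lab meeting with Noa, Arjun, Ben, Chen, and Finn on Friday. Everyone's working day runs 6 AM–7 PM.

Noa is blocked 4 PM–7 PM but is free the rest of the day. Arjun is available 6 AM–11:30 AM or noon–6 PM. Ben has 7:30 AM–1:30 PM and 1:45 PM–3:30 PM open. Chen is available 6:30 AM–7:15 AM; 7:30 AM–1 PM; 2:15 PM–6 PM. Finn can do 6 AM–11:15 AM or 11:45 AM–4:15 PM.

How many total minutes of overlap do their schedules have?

Noa free: 06:00-16:00 (invert busy blocks within the working day).
Arjun free: 06:00-11:30, 12:00-18:00.
Ben free: 07:30-13:30, 13:45-15:30.
Chen free: 06:30-07:15, 07:30-13:00, 14:15-18:00.
Finn free: 06:00-11:15, 11:45-16:15.
Noa ∩ Arjun: 06:00-11:30, 12:00-16:00.
Noa ∩ Arjun ∩ Ben: 07:30-11:30, 12:00-13:30, 13:45-15:30.
Noa ∩ Arjun ∩ Ben ∩ Chen: 07:30-11:30, 12:00-13:00, 14:15-15:30.
Noa ∩ Arjun ∩ Ben ∩ Chen ∩ Finn: 07:30-11:15, 12:00-13:00, 14:15-15:30.
Summing the common windows: 225 + 60 + 75 = 360 minutes.

360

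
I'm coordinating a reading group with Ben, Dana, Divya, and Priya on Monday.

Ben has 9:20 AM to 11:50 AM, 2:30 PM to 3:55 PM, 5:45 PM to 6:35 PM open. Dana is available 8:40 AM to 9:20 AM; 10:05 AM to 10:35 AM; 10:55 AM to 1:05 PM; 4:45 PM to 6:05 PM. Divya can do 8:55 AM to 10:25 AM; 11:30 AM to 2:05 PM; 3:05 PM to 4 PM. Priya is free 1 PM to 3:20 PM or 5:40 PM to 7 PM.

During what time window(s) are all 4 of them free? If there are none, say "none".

none

Ben ∩ Dana: 10:05-10:35, 10:55-11:50, 17:45-18:05.
Ben ∩ Dana ∩ Divya: 10:05-10:25, 11:30-11:50.
Ben ∩ Dana ∩ Divya ∩ Priya: ∅.
There is no time when everyone is free.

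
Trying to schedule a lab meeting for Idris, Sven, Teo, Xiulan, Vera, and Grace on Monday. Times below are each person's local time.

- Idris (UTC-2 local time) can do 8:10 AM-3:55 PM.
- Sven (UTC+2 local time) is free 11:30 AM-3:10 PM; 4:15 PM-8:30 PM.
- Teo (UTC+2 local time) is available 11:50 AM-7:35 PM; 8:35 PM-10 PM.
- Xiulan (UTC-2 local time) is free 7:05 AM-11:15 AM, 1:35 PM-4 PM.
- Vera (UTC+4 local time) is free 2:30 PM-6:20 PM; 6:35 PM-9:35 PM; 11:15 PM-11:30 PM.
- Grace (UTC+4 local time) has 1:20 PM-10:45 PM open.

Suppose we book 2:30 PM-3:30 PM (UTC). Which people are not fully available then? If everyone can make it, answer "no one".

Vera, Xiulan

Idris in UTC: 10:10-17:55 (add 2h to convert from UTC-2).
Sven in UTC: 09:30-13:10, 14:15-18:30 (subtract 2h to convert from UTC+2).
Teo in UTC: 09:50-17:35, 18:35-20:00 (subtract 2h to convert from UTC+2).
Xiulan in UTC: 09:05-13:15, 15:35-18:00 (add 2h to convert from UTC-2).
Vera in UTC: 10:30-14:20, 14:35-17:35, 19:15-19:30 (subtract 4h to convert from UTC+4).
Grace in UTC: 09:20-18:45 (subtract 4h to convert from UTC+4).
Idris: free for 14:30-15:30. Sven: free for 14:30-15:30. Teo: free for 14:30-15:30. Xiulan: not fully free for 14:30-15:30. Vera: not fully free for 14:30-15:30. Grace: free for 14:30-15:30.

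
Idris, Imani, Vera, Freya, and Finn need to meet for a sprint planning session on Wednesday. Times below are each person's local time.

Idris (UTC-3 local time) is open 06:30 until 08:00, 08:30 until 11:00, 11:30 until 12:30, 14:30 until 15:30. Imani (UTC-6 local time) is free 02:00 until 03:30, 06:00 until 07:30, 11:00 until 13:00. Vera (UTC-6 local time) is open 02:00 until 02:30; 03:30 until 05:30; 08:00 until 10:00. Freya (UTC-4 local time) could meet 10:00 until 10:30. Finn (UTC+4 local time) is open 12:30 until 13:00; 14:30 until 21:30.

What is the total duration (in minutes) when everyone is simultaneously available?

0

Idris in UTC: 09:30-11:00, 11:30-14:00, 14:30-15:30, 17:30-18:30 (add 3h to convert from UTC-3).
Imani in UTC: 08:00-09:30, 12:00-13:30, 17:00-19:00 (add 6h to convert from UTC-6).
Vera in UTC: 08:00-08:30, 09:30-11:30, 14:00-16:00 (add 6h to convert from UTC-6).
Freya in UTC: 14:00-14:30 (add 4h to convert from UTC-4).
Finn in UTC: 08:30-09:00, 10:30-17:30 (subtract 4h to convert from UTC+4).
Idris ∩ Imani: 12:00-13:30, 17:30-18:30.
Idris ∩ Imani ∩ Vera: ∅.
Idris ∩ Imani ∩ Vera ∩ Freya: ∅.
Idris ∩ Imani ∩ Vera ∩ Freya ∩ Finn: ∅.
There is no time when everyone is free.
There is no common window, so the total is 0 minutes.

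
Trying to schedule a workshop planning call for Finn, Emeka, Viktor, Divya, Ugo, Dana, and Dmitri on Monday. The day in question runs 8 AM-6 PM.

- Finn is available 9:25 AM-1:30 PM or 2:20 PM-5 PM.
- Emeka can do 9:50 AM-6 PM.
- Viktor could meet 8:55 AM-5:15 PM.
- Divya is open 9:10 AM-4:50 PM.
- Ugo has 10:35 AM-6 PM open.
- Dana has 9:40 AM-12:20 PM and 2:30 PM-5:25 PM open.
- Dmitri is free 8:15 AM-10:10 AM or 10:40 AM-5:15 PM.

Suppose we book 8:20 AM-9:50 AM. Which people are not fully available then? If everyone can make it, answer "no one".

Dana, Divya, Emeka, Finn, Ugo, Viktor

Finn: not fully free for 08:20-09:50. Emeka: not fully free for 08:20-09:50. Viktor: not fully free for 08:20-09:50. Divya: not fully free for 08:20-09:50. Ugo: not fully free for 08:20-09:50. Dana: not fully free for 08:20-09:50. Dmitri: free for 08:20-09:50.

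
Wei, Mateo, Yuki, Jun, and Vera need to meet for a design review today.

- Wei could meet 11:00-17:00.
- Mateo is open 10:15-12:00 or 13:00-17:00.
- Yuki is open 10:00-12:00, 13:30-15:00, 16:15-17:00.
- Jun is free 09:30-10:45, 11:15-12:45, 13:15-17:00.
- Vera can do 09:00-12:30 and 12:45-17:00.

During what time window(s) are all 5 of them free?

11:15-12:00, 13:30-15:00, 16:15-17:00

Wei ∩ Mateo: 11:00-12:00, 13:00-17:00.
Wei ∩ Mateo ∩ Yuki: 11:00-12:00, 13:30-15:00, 16:15-17:00.
Wei ∩ Mateo ∩ Yuki ∩ Jun: 11:15-12:00, 13:30-15:00, 16:15-17:00.
Wei ∩ Mateo ∩ Yuki ∩ Jun ∩ Vera: 11:15-12:00, 13:30-15:00, 16:15-17:00.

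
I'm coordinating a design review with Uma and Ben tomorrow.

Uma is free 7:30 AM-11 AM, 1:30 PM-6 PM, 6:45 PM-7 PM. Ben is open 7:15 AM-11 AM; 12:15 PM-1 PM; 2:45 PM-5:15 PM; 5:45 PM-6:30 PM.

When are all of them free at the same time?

07:30-11:00, 14:45-17:15, 17:45-18:00

Uma ∩ Ben: 07:30-11:00, 14:45-17:15, 17:45-18:00.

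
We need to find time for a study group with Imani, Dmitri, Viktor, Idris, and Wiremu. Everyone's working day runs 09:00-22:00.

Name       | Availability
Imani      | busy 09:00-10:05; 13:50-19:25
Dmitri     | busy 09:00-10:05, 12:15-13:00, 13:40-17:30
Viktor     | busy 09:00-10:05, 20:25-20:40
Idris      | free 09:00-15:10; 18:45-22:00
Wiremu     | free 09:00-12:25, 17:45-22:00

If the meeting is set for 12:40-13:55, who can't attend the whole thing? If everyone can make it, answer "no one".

Dmitri, Imani, Wiremu

Imani free: 10:05-13:50, 19:25-22:00 (invert busy blocks within the working day).
Dmitri free: 10:05-12:15, 13:00-13:40, 17:30-22:00 (invert busy blocks within the working day).
Viktor free: 10:05-20:25, 20:40-22:00 (invert busy blocks within the working day).
Idris free: 09:00-15:10, 18:45-22:00.
Wiremu free: 09:00-12:25, 17:45-22:00.
Imani: not fully free for 12:40-13:55. Dmitri: not fully free for 12:40-13:55. Viktor: free for 12:40-13:55. Idris: free for 12:40-13:55. Wiremu: not fully free for 12:40-13:55.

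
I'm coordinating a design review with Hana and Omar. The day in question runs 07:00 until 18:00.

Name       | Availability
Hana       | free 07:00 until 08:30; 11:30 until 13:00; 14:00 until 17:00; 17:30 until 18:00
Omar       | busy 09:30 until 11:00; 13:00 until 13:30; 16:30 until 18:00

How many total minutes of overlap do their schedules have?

330

Hana free: 07:00-08:30, 11:30-13:00, 14:00-17:00, 17:30-18:00.
Omar free: 07:00-09:30, 11:00-13:00, 13:30-16:30 (invert busy blocks within the working day).
Hana ∩ Omar: 07:00-08:30, 11:30-13:00, 14:00-16:30.
Summing the common windows: 90 + 90 + 150 = 330 minutes.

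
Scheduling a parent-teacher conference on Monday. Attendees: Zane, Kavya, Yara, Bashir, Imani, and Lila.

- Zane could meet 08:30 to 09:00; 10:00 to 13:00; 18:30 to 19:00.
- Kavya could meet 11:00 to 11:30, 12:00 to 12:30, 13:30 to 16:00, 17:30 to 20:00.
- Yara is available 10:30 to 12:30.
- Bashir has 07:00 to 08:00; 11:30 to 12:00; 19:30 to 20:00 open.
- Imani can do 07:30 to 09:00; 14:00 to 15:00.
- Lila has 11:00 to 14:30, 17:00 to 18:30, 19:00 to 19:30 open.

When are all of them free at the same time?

none

Zane ∩ Kavya: 11:00-11:30, 12:00-12:30, 18:30-19:00.
Zane ∩ Kavya ∩ Yara: 11:00-11:30, 12:00-12:30.
Zane ∩ Kavya ∩ Yara ∩ Bashir: ∅.
Zane ∩ Kavya ∩ Yara ∩ Bashir ∩ Imani: ∅.
Zane ∩ Kavya ∩ Yara ∩ Bashir ∩ Imani ∩ Lila: ∅.
There is no time when everyone is free.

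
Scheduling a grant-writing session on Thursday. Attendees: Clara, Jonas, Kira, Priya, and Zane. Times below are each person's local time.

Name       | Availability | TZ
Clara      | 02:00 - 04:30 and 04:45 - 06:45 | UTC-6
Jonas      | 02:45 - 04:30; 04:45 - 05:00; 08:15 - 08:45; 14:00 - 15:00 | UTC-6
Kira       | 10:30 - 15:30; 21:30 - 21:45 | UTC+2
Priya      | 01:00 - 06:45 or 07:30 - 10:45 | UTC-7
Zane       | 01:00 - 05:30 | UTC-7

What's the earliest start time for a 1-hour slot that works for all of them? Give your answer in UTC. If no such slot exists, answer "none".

Clara in UTC: 08:00-10:30, 10:45-12:45 (add 6h to convert from UTC-6).
Jonas in UTC: 08:45-10:30, 10:45-11:00, 14:15-14:45, 20:00-21:00 (add 6h to convert from UTC-6).
Kira in UTC: 08:30-13:30, 19:30-19:45 (subtract 2h to convert from UTC+2).
Priya in UTC: 08:00-13:45, 14:30-17:45 (add 7h to convert from UTC-7).
Zane in UTC: 08:00-12:30 (add 7h to convert from UTC-7).
Clara ∩ Jonas: 08:45-10:30, 10:45-11:00.
Clara ∩ Jonas ∩ Kira: 08:45-10:30, 10:45-11:00.
Clara ∩ Jonas ∩ Kira ∩ Priya: 08:45-10:30, 10:45-11:00.
Clara ∩ Jonas ∩ Kira ∩ Priya ∩ Zane: 08:45-10:30, 10:45-11:00.
Those are the intersection windows.
The first common window of at least 60 minutes is 08:45-10:30, so the earliest start is 08:45.

08:45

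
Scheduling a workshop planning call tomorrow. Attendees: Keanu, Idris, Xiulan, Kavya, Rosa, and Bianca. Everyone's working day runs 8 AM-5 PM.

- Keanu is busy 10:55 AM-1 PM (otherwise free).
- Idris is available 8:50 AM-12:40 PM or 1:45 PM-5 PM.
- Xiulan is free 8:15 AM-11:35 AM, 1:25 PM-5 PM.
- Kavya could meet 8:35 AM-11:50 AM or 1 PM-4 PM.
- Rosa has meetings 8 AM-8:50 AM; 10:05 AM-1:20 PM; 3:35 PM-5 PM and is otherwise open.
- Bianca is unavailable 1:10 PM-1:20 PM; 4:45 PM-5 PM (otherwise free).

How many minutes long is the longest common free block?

Keanu free: 08:00-10:55, 13:00-17:00 (invert busy blocks within the working day).
Idris free: 08:50-12:40, 13:45-17:00.
Xiulan free: 08:15-11:35, 13:25-17:00.
Kavya free: 08:35-11:50, 13:00-16:00.
Rosa free: 08:50-10:05, 13:20-15:35 (invert busy blocks within the working day).
Bianca free: 08:00-13:10, 13:20-16:45 (invert busy blocks within the working day).
Keanu ∩ Idris: 08:50-10:55, 13:45-17:00.
Keanu ∩ Idris ∩ Xiulan: 08:50-10:55, 13:45-17:00.
Keanu ∩ Idris ∩ Xiulan ∩ Kavya: 08:50-10:55, 13:45-16:00.
Keanu ∩ Idris ∩ Xiulan ∩ Kavya ∩ Rosa: 08:50-10:05, 13:45-15:35.
Keanu ∩ Idris ∩ Xiulan ∩ Kavya ∩ Rosa ∩ Bianca: 08:50-10:05, 13:45-15:35.
Those are the intersection windows.
The longest is 13:45-15:35 at 110 minutes.

110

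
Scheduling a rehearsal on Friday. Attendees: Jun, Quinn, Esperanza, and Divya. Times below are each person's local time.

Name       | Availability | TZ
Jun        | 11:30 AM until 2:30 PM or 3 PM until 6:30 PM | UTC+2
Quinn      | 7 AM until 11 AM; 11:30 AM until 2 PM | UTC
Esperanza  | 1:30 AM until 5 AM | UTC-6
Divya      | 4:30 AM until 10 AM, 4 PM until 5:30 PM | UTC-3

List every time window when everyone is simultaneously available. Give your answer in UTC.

09:30-11:00

Jun in UTC: 09:30-12:30, 13:00-16:30 (subtract 2h to convert from UTC+2).
Quinn in UTC: 07:00-11:00, 11:30-14:00.
Esperanza in UTC: 07:30-11:00 (add 6h to convert from UTC-6).
Divya in UTC: 07:30-13:00, 19:00-20:30 (add 3h to convert from UTC-3).
Jun ∩ Quinn: 09:30-11:00, 11:30-12:30, 13:00-14:00.
Jun ∩ Quinn ∩ Esperanza: 09:30-11:00.
Jun ∩ Quinn ∩ Esperanza ∩ Divya: 09:30-11:00.
So the common availability across everyone is 09:30-11:00.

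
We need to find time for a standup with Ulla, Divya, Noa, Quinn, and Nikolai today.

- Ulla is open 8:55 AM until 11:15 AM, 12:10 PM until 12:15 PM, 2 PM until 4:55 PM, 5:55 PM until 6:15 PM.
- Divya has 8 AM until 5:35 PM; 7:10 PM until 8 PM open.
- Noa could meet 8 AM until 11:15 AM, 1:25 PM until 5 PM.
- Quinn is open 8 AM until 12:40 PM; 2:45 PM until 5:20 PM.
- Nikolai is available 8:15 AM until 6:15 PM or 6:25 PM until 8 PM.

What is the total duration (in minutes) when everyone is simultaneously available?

270

Ulla ∩ Divya: 08:55-11:15, 12:10-12:15, 14:00-16:55.
Ulla ∩ Divya ∩ Noa: 08:55-11:15, 14:00-16:55.
Ulla ∩ Divya ∩ Noa ∩ Quinn: 08:55-11:15, 14:45-16:55.
Ulla ∩ Divya ∩ Noa ∩ Quinn ∩ Nikolai: 08:55-11:15, 14:45-16:55.
Summing the common windows: 140 + 130 = 270 minutes.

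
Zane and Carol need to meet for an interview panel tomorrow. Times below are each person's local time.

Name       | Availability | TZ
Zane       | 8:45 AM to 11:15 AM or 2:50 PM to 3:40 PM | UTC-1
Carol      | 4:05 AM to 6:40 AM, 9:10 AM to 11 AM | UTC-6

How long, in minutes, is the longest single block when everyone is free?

Zane in UTC: 09:45-12:15, 15:50-16:40 (add 1h to convert from UTC-1).
Carol in UTC: 10:05-12:40, 15:10-17:00 (add 6h to convert from UTC-6).
Zane ∩ Carol: 10:05-12:15, 15:50-16:40.
The longest is 10:05-12:15 at 130 minutes.

130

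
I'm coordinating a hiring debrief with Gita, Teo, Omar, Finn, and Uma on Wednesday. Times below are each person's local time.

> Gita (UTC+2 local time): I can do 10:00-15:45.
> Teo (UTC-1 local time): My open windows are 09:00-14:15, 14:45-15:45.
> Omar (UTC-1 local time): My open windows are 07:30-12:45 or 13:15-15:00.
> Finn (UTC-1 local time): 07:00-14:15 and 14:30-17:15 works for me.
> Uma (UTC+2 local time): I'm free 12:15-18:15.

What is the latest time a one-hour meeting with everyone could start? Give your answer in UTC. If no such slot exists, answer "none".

Gita in UTC: 08:00-13:45 (subtract 2h to convert from UTC+2).
Teo in UTC: 10:00-15:15, 15:45-16:45 (add 1h to convert from UTC-1).
Omar in UTC: 08:30-13:45, 14:15-16:00 (add 1h to convert from UTC-1).
Finn in UTC: 08:00-15:15, 15:30-18:15 (add 1h to convert from UTC-1).
Uma in UTC: 10:15-16:15 (subtract 2h to convert from UTC+2).
Gita ∩ Teo: 10:00-13:45.
Gita ∩ Teo ∩ Omar: 10:00-13:45.
Gita ∩ Teo ∩ Omar ∩ Finn: 10:00-13:45.
Gita ∩ Teo ∩ Omar ∩ Finn ∩ Uma: 10:15-13:45.
The last common window of at least 60 minutes is 10:15-13:45; a 60-minute meeting can start as late as 12:45 and still end by 13:45.

12:45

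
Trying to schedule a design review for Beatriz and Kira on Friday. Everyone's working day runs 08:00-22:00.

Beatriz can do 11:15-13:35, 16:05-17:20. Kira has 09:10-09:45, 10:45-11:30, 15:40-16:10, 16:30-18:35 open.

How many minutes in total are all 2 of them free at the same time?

70

Beatriz ∩ Kira: 11:15-11:30, 16:05-16:10, 16:30-17:20.
Those are the intersection windows.
Summing the common windows: 15 + 5 + 50 = 70 minutes.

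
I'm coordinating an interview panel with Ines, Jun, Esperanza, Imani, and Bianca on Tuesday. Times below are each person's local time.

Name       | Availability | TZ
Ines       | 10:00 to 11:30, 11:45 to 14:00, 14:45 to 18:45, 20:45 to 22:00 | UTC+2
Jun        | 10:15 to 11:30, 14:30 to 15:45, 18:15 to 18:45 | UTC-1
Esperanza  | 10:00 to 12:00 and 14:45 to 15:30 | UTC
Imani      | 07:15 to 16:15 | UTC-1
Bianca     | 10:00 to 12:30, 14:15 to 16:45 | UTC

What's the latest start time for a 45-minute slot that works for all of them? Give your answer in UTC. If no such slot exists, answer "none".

11:15

Ines in UTC: 08:00-09:30, 09:45-12:00, 12:45-16:45, 18:45-20:00 (subtract 2h to convert from UTC+2).
Jun in UTC: 11:15-12:30, 15:30-16:45, 19:15-19:45 (add 1h to convert from UTC-1).
Esperanza in UTC: 10:00-12:00, 14:45-15:30.
Imani in UTC: 08:15-17:15 (add 1h to convert from UTC-1).
Bianca in UTC: 10:00-12:30, 14:15-16:45.
Ines ∩ Jun: 11:15-12:00, 15:30-16:45, 19:15-19:45.
Ines ∩ Jun ∩ Esperanza: 11:15-12:00.
Ines ∩ Jun ∩ Esperanza ∩ Imani: 11:15-12:00.
Ines ∩ Jun ∩ Esperanza ∩ Imani ∩ Bianca: 11:15-12:00.
The last common window of at least 45 minutes is 11:15-12:00; a 45-minute meeting can start as late as 11:15 and still end by 12:00.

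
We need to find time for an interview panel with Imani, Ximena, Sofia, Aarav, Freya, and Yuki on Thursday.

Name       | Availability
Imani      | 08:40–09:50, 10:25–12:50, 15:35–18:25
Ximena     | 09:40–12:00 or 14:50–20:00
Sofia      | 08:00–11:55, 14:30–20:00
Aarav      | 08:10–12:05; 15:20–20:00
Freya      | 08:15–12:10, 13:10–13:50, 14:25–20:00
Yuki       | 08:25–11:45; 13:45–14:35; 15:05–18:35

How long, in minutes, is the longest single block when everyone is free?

Imani ∩ Ximena: 09:40-09:50, 10:25-12:00, 15:35-18:25.
Imani ∩ Ximena ∩ Sofia: 09:40-09:50, 10:25-11:55, 15:35-18:25.
Imani ∩ Ximena ∩ Sofia ∩ Aarav: 09:40-09:50, 10:25-11:55, 15:35-18:25.
Imani ∩ Ximena ∩ Sofia ∩ Aarav ∩ Freya: 09:40-09:50, 10:25-11:55, 15:35-18:25.
Imani ∩ Ximena ∩ Sofia ∩ Aarav ∩ Freya ∩ Yuki: 09:40-09:50, 10:25-11:45, 15:35-18:25.
The longest is 15:35-18:25 at 170 minutes.

170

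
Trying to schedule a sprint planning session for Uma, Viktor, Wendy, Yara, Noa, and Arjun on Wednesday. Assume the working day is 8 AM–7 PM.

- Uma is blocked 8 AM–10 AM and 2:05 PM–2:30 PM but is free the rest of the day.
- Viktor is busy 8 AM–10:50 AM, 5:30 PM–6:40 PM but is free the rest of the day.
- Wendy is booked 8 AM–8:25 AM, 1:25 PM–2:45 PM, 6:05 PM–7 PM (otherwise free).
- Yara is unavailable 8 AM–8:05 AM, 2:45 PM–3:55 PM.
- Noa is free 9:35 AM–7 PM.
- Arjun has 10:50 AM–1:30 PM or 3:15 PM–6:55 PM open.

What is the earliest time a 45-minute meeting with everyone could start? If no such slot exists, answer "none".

Uma free: 10:00-14:05, 14:30-19:00 (invert busy blocks within the working day).
Viktor free: 10:50-17:30, 18:40-19:00 (invert busy blocks within the working day).
Wendy free: 08:25-13:25, 14:45-18:05 (invert busy blocks within the working day).
Yara free: 08:05-14:45, 15:55-19:00 (invert busy blocks within the working day).
Noa free: 09:35-19:00.
Arjun free: 10:50-13:30, 15:15-18:55.
Uma ∩ Viktor: 10:50-14:05, 14:30-17:30, 18:40-19:00.
Uma ∩ Viktor ∩ Wendy: 10:50-13:25, 14:45-17:30.
Uma ∩ Viktor ∩ Wendy ∩ Yara: 10:50-13:25, 15:55-17:30.
Uma ∩ Viktor ∩ Wendy ∩ Yara ∩ Noa: 10:50-13:25, 15:55-17:30.
Uma ∩ Viktor ∩ Wendy ∩ Yara ∩ Noa ∩ Arjun: 10:50-13:25, 15:55-17:30.
The first common window of at least 45 minutes is 10:50-13:25, so the earliest start is 10:50.

10:50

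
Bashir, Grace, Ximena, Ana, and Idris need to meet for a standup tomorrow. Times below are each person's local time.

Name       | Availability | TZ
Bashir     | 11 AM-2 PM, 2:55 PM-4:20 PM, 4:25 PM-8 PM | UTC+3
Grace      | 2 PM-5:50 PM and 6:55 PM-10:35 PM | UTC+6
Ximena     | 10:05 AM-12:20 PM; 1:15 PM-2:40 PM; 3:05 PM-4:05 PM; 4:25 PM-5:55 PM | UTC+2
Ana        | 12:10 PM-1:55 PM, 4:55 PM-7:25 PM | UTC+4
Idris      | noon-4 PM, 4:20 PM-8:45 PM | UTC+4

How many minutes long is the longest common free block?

105

Bashir in UTC: 08:00-11:00, 11:55-13:20, 13:25-17:00 (subtract 3h to convert from UTC+3).
Grace in UTC: 08:00-11:50, 12:55-16:35 (subtract 6h to convert from UTC+6).
Ximena in UTC: 08:05-10:20, 11:15-12:40, 13:05-14:05, 14:25-15:55 (subtract 2h to convert from UTC+2).
Ana in UTC: 08:10-09:55, 12:55-15:25 (subtract 4h to convert from UTC+4).
Idris in UTC: 08:00-12:00, 12:20-16:45 (subtract 4h to convert from UTC+4).
Bashir ∩ Grace: 08:00-11:00, 12:55-13:20, 13:25-16:35.
Bashir ∩ Grace ∩ Ximena: 08:05-10:20, 13:05-13:20, 13:25-14:05, 14:25-15:55.
Bashir ∩ Grace ∩ Ximena ∩ Ana: 08:10-09:55, 13:05-13:20, 13:25-14:05, 14:25-15:25.
Bashir ∩ Grace ∩ Ximena ∩ Ana ∩ Idris: 08:10-09:55, 13:05-13:20, 13:25-14:05, 14:25-15:25.
The longest is 08:10-09:55 at 105 minutes.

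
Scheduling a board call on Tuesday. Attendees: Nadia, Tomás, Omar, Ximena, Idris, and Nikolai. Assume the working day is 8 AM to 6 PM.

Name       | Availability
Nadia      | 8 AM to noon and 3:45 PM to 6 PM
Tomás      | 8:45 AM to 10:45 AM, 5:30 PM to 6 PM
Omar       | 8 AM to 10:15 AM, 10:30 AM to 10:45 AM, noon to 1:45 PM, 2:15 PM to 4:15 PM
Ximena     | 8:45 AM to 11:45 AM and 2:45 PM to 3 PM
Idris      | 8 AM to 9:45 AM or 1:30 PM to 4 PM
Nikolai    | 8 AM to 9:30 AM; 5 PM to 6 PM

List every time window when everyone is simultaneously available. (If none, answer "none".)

08:45-09:30

Nadia ∩ Tomás: 08:45-10:45, 17:30-18:00.
Nadia ∩ Tomás ∩ Omar: 08:45-10:15, 10:30-10:45.
Nadia ∩ Tomás ∩ Omar ∩ Ximena: 08:45-10:15, 10:30-10:45.
Nadia ∩ Tomás ∩ Omar ∩ Ximena ∩ Idris: 08:45-09:45.
Nadia ∩ Tomás ∩ Omar ∩ Ximena ∩ Idris ∩ Nikolai: 08:45-09:30.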